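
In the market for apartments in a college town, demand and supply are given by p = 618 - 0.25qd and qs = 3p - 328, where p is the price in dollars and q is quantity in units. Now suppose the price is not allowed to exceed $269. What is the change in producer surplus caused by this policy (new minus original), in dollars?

Rearranging demand gives qd = 2472 - 4p. Setting quantity demanded equal to quantity supplied, 2472 - 4p = 3p - 328, gives p* = 400 and q* = 872.
Since 269 < 400, the ceiling is binding.
At p = 269: qd = 2472 - 4·269 = 1396 and qs = 3·269 - 328 = 479.
Producer surplus without the control is ½ · (400 - 328/3) · 872 = 380192/3.
With the ceiling, producers sell 479 units at 269, so PS = ½ · (269 - 328/3) · 479 = 229441/6.
Change in producer surplus = 229441/6 - 380192/3 = -88490.5.

-88490.5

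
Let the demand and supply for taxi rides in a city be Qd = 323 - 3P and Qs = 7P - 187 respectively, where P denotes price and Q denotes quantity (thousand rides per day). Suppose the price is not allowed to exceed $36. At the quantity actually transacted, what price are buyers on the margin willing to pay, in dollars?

Without the control the market clears where 323 - 3P = 7P - 187, i.e. P* = 51 and Q* = 170.
Since 36 < 51, the ceiling is binding.
At P = 36: Qd = 323 - 3·36 = 215 and Qs = 7·36 - 187 = 65.
Only 65 units reach the market. On the demand curve, the marginal buyer's willingness to pay at Q = 65 is (323 - 65)/3 = 86.

86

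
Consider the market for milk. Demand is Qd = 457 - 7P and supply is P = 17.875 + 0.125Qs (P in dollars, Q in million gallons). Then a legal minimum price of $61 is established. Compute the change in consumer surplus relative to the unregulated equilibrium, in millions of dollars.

-2173.5

Rearranging supply gives Qs = 8P - 143. In a free market, 457 - 7P = 8P - 143 gives the equilibrium P* = 40, Q* = 177.
Because the floor (61) lies above the market-clearing price, it is binding.
At P = 61: Qd = 457 - 7·61 = 30 and Qs = 8·61 - 143 = 345.
Consumer surplus without the control is ½ · (457/7 - 40) · 177 = 31329/14.
With the floor, consumers buy 30 units at 61, so CS = ½ · (457/7 - 61) · 30 = 450/7.
Change in consumer surplus = 450/7 - 31329/14 = -2173.5.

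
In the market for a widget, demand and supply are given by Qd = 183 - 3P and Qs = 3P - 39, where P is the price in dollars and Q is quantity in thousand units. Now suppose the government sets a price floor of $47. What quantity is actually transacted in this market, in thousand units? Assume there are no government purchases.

42

Without the control the market clears where 183 - 3P = 3P - 39, i.e. P* = 37 and Q* = 72.
Because the floor (47) lies above the market-clearing price, it is binding.
At P = 47: Qd = 183 - 3·47 = 42 and Qs = 3·47 - 39 = 102.
The quantity actually transacted is the short side, demand: 42.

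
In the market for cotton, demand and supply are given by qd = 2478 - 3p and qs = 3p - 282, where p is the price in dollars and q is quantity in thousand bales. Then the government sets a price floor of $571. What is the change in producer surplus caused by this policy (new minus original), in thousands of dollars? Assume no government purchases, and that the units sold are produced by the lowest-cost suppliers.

In a free market, 2478 - 3p = 3p - 282 gives the equilibrium p* = 460, q* = 1098.
Because the floor (571) lies above the market-clearing price, it is binding.
At p = 571: qd = 2478 - 3·571 = 765 and qs = 3·571 - 282 = 1431.
Producer surplus without the control is ½ · (460 - 94) · 1098 = 200934.
With the floor, 765 units are sold at 571. The supply price at q = 765 is 349, so PS = ½ · [(571 - 94) + (571 - 349)] · 765 = 267367.5.
Change in producer surplus = 267367.5 - 200934 = 66433.5.

66433.5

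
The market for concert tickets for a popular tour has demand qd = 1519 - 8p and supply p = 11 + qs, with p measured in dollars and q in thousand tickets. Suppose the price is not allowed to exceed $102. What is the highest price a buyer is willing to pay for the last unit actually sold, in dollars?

Rearranging supply gives qs = p - 11. In a free market, 1519 - 8p = p - 11 gives the equilibrium p* = 170, q* = 159.
The ceiling of 102 is below the equilibrium price 170, so it binds.
At p = 102: qd = 1519 - 8·102 = 703 and qs = 102 - 11 = 91.
Only 91 units reach the market. On the demand curve, the marginal buyer's willingness to pay at q = 91 is (1519 - 91)/8 = 178.5.

178.5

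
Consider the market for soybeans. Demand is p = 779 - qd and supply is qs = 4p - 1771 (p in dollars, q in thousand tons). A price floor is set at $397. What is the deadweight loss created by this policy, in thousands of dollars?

0

Rearranging demand gives qd = 779 - p. In a free market, 779 - p = 4p - 1771 gives the equilibrium p* = 510, q* = 269.
The floor of 397 is below the equilibrium price 510, so it is not binding; the market clears at p* = 510, q* = 269.
Since the control does not bind, no trades are prevented and deadweight loss is zero.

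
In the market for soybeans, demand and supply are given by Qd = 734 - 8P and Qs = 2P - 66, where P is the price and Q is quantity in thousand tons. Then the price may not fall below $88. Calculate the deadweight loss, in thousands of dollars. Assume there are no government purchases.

1280

In a free market, 734 - 8P = 2P - 66 gives the equilibrium P* = 80, Q* = 94.
Because the floor (88) lies above the market-clearing price, it is binding.
At P = 88: Qd = 734 - 8·88 = 30 and Qs = 2·88 - 66 = 110.
Quantity traded falls to 30. At Q = 30 the demand price is (734 - 30)/8 = 88 and the supply price is (66 + 30)/2 = 48.
Deadweight loss = ½ · (88 - 48) · (94 - 30) = ½ · 40 · 64 = 1280.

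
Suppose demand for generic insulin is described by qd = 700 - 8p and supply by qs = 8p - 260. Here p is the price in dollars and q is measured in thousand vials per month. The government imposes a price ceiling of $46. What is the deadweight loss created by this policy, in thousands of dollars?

In a free market, 700 - 8p = 8p - 260 gives the equilibrium p* = 60, q* = 220.
The ceiling of 46 is below the equilibrium price 60, so it binds.
At p = 46: qd = 700 - 8·46 = 332 and qs = 8·46 - 260 = 108.
Quantity traded falls to 108. At q = 108 the demand price is (700 - 108)/8 = 74 and the supply price is (260 + 108)/8 = 46.
Deadweight loss = ½ · (74 - 46) · (220 - 108) = ½ · 28 · 112 = 1568.

1568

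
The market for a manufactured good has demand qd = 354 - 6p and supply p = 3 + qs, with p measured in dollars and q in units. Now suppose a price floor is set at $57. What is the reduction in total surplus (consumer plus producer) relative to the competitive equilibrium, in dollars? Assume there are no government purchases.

Rearranging supply gives qs = p - 3. Equilibrium: 354 - 6p = p - 3, so 357 = 7p and p* = 51, q* = 48.
Because the floor (57) lies above the market-clearing price, it is binding.
At p = 57: qd = 354 - 6·57 = 12 and qs = 57 - 3 = 54.
Quantity traded falls to 12. At q = 12 the demand price is (354 - 12)/6 = 57 and the supply price is 3 + 12 = 15.
Deadweight loss = ½ · (57 - 15) · (48 - 12) = ½ · 42 · 36 = 756.

756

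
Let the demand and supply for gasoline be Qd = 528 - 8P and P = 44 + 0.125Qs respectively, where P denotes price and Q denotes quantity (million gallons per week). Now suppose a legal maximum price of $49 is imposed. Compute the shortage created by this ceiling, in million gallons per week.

Rearranging supply gives Qs = 8P - 352. Without the control the market clears where 528 - 8P = 8P - 352, i.e. P* = 55 and Q* = 88.
Because the ceiling (49) lies below the market-clearing price, it is binding.
At P = 49: Qd = 528 - 8·49 = 136 and Qs = 8·49 - 352 = 40.
Shortage = Qd - Qs = 136 - 40 = 96.

96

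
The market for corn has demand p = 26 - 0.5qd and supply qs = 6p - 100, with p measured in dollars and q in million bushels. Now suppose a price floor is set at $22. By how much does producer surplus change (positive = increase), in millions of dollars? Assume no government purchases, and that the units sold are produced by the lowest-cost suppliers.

Rearranging demand gives qd = 52 - 2p. Without the control the market clears where 52 - 2p = 6p - 100, i.e. p* = 19 and q* = 14.
Because the floor (22) lies above the market-clearing price, it is binding.
At p = 22: qd = 52 - 2·22 = 8 and qs = 6·22 - 100 = 32.
Producer surplus without the control is ½ · (19 - 50/3) · 14 = 49/3.
With the floor, 8 units are sold at 22. The supply price at q = 8 is 18, so PS = ½ · [(22 - 50/3) + (22 - 18)] · 8 = 112/3.
Change in producer surplus = 112/3 - 49/3 = 21.

21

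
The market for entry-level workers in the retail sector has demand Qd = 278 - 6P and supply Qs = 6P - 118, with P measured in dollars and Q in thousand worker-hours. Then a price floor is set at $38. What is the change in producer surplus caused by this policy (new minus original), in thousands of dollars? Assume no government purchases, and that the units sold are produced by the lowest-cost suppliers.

175

Equilibrium: 278 - 6P = 6P - 118, so 396 = 12P and P* = 33, Q* = 80.
The floor of 38 is above the equilibrium price 33, so it binds.
At P = 38: Qd = 278 - 6·38 = 50 and Qs = 6·38 - 118 = 110.
Producer surplus without the control is ½ · (33 - 59/3) · 80 = 1600/3.
With the floor, 50 units are sold at 38. The supply price at Q = 50 is 28, so PS = ½ · [(38 - 59/3) + (38 - 28)] · 50 = 2125/3.
Change in producer surplus = 2125/3 - 1600/3 = 175.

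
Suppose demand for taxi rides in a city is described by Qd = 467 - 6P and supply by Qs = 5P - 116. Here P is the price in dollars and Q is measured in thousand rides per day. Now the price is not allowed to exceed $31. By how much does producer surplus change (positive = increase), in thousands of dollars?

-2068

Equilibrium: 467 - 6P = 5P - 116, so 583 = 11P and P* = 53, Q* = 149.
Since 31 < 53, the ceiling is binding.
At P = 31: Qd = 467 - 6·31 = 281 and Qs = 5·31 - 116 = 39.
Producer surplus without the control is ½ · (53 - 23.2) · 149 = 2220.1.
With the ceiling, producers sell 39 units at 31, so PS = ½ · (31 - 23.2) · 39 = 152.1.
Change in producer surplus = 152.1 - 2220.1 = -2068.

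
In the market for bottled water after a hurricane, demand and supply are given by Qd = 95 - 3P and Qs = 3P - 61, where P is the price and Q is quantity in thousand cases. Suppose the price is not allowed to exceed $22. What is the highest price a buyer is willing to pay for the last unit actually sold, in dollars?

30

Without the control the market clears where 95 - 3P = 3P - 61, i.e. P* = 26 and Q* = 17.
Since 22 < 26, the ceiling is binding.
At P = 22: Qd = 95 - 3·22 = 29 and Qs = 3·22 - 61 = 5.
Only 5 units reach the market. On the demand curve, the marginal buyer's willingness to pay at Q = 5 is (95 - 5)/3 = 30.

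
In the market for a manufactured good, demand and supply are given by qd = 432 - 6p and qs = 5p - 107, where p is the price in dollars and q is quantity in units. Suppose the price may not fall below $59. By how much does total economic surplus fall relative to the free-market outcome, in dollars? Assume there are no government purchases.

Setting quantity demanded equal to quantity supplied, 432 - 6p = 5p - 107, gives p* = 49 and q* = 138.
Because the floor (59) lies above the market-clearing price, it is binding.
At p = 59: qd = 432 - 6·59 = 78 and qs = 5·59 - 107 = 188.
Quantity traded falls to 78. At q = 78 the demand price is (432 - 78)/6 = 59 and the supply price is (107 + 78)/5 = 37.
Deadweight loss = ½ · (59 - 37) · (138 - 78) = ½ · 22 · 60 = 660.

660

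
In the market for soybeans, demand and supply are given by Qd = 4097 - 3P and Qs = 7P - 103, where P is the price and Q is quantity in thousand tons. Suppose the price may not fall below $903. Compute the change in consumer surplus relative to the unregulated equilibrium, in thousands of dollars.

Equilibrium: 4097 - 3P = 7P - 103, so 4200 = 10P and P* = 420, Q* = 2837.
Because the floor (903) lies above the market-clearing price, it is binding.
At P = 903: Qd = 4097 - 3·903 = 1388 and Qs = 7·903 - 103 = 6218.
Consumer surplus without the control is ½ · (4097/3 - 420) · 2837 = 8048569/6.
With the floor, consumers buy 1388 units at 903, so CS = ½ · (4097/3 - 903) · 1388 = 963272/3.
Change in consumer surplus = 963272/3 - 8048569/6 = -1020337.5.

-1020337.5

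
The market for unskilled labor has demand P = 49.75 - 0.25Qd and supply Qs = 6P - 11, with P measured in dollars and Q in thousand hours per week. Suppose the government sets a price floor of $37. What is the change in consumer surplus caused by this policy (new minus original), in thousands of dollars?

Rearranging demand gives Qd = 199 - 4P. Equilibrium: 199 - 4P = 6P - 11, so 210 = 10P and P* = 21, Q* = 115.
The floor of 37 is above the equilibrium price 21, so it binds.
At P = 37: Qd = 199 - 4·37 = 51 and Qs = 6·37 - 11 = 211.
Consumer surplus without the control is ½ · (49.75 - 21) · 115 = 1653.125.
With the floor, consumers buy 51 units at 37, so CS = ½ · (49.75 - 37) · 51 = 325.125.
Change in consumer surplus = 325.125 - 1653.125 = -1328.

-1328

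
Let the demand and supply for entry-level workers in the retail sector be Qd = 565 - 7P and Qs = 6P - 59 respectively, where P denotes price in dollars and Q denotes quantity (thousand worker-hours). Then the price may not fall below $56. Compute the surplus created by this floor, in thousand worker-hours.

Without the control the market clears where 565 - 7P = 6P - 59, i.e. P* = 48 and Q* = 229.
Because the floor (56) lies above the market-clearing price, it is binding.
At P = 56: Qd = 565 - 7·56 = 173 and Qs = 6·56 - 59 = 277.
Surplus = Qs - Qd = 277 - 173 = 104.

104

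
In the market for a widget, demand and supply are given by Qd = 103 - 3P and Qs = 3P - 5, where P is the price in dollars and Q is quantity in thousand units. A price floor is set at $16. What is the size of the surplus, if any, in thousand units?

In a free market, 103 - 3P = 3P - 5 gives the equilibrium P* = 18, Q* = 49.
Since 16 is below P* = 18, the floor does not bind and the free-market outcome prevails.
Since the control does not bind, there is no surplus.

0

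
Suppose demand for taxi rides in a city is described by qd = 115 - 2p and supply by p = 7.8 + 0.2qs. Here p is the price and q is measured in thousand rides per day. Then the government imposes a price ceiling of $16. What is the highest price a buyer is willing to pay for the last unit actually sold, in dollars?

Rearranging supply gives qs = 5p - 39. In a free market, 115 - 2p = 5p - 39 gives the equilibrium p* = 22, q* = 71.
Since 16 < 22, the ceiling is binding.
At p = 16: qd = 115 - 2·16 = 83 and qs = 5·16 - 39 = 41.
Only 41 units reach the market. On the demand curve, the marginal buyer's willingness to pay at q = 41 is (115 - 41)/2 = 37.

37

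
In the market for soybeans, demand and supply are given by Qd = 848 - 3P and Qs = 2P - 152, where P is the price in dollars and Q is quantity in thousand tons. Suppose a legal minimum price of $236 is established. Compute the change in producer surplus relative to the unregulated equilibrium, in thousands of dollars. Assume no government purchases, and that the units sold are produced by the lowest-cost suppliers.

2124

In a free market, 848 - 3P = 2P - 152 gives the equilibrium P* = 200, Q* = 248.
Because the floor (236) lies above the market-clearing price, it is binding.
At P = 236: Qd = 848 - 3·236 = 140 and Qs = 2·236 - 152 = 320.
Producer surplus without the control is ½ · (200 - 76) · 248 = 15376.
With the floor, 140 units are sold at 236. The supply price at Q = 140 is 146, so PS = ½ · [(236 - 76) + (236 - 146)] · 140 = 17500.
Change in producer surplus = 17500 - 15376 = 2124.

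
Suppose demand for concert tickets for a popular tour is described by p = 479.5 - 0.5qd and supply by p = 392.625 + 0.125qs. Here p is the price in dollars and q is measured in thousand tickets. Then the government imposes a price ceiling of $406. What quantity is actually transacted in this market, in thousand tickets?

Rearranging demand gives qd = 959 - 2p; rearranging supply gives qs = 8p - 3141. Without the control the market clears where 959 - 2p = 8p - 3141, i.e. p* = 410 and q* = 139.
Since 406 < 410, the ceiling is binding.
At p = 406: qd = 959 - 2·406 = 147 and qs = 8·406 - 3141 = 107.
The quantity actually transacted is the short side, supply: 107.

107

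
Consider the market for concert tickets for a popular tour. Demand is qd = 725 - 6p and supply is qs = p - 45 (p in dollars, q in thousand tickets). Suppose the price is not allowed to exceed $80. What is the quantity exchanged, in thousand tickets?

35

Without the control the market clears where 725 - 6p = p - 45, i.e. p* = 110 and q* = 65.
Since 80 < 110, the ceiling is binding.
At p = 80: qd = 725 - 6·80 = 245 and qs = 80 - 45 = 35.
The quantity actually transacted is the short side, supply: 35.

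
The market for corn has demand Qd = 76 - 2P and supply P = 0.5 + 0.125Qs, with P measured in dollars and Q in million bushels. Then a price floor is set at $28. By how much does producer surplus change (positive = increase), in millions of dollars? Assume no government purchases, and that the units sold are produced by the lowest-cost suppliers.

300

Rearranging supply gives Qs = 8P - 4. Without the control the market clears where 76 - 2P = 8P - 4, i.e. P* = 8 and Q* = 60.
The floor of 28 is above the equilibrium price 8, so it binds.
At P = 28: Qd = 76 - 2·28 = 20 and Qs = 8·28 - 4 = 220.
Producer surplus without the control is ½ · (8 - 0.5) · 60 = 225.
With the floor, 20 units are sold at 28. The supply price at Q = 20 is 3, so PS = ½ · [(28 - 0.5) + (28 - 3)] · 20 = 525.
Change in producer surplus = 525 - 225 = 300.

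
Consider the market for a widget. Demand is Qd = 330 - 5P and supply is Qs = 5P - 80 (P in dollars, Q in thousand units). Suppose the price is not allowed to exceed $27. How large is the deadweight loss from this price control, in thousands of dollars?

Setting quantity demanded equal to quantity supplied, 330 - 5P = 5P - 80, gives P* = 41 and Q* = 125.
The ceiling of 27 is below the equilibrium price 41, so it binds.
At P = 27: Qd = 330 - 5·27 = 195 and Qs = 5·27 - 80 = 55.
Quantity traded falls to 55. At Q = 55 the demand price is (330 - 55)/5 = 55 and the supply price is (80 + 55)/5 = 27.
Deadweight loss = ½ · (55 - 27) · (125 - 55) = ½ · 28 · 70 = 980.

980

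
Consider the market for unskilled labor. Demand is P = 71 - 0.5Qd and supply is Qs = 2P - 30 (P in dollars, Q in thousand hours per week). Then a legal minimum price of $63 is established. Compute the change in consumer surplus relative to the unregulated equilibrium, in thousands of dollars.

Rearranging demand gives Qd = 142 - 2P. Equilibrium: 142 - 2P = 2P - 30, so 172 = 4P and P* = 43, Q* = 56.
The floor of 63 is above the equilibrium price 43, so it binds.
At P = 63: Qd = 142 - 2·63 = 16 and Qs = 2·63 - 30 = 96.
Consumer surplus without the control is ½ · (71 - 43) · 56 = 784.
With the floor, consumers buy 16 units at 63, so CS = ½ · (71 - 63) · 16 = 64.
Change in consumer surplus = 64 - 784 = -720.

-720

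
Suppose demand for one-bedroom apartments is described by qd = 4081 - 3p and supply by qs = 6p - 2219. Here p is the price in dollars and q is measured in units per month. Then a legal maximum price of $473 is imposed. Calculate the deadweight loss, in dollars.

In a free market, 4081 - 3p = 6p - 2219 gives the equilibrium p* = 700, q* = 1981.
The ceiling of 473 is below the equilibrium price 700, so it binds.
At p = 473: qd = 4081 - 3·473 = 2662 and qs = 6·473 - 2219 = 619.
Quantity traded falls to 619. At q = 619 the demand price is (4081 - 619)/3 = 1154 and the supply price is (2219 + 619)/6 = 473.
Deadweight loss = ½ · (1154 - 473) · (1981 - 619) = ½ · 681 · 1362 = 463761.

463761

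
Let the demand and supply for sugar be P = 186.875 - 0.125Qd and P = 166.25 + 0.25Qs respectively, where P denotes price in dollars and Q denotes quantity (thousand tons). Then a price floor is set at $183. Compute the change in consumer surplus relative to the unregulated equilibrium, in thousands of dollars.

Rearranging demand gives Qd = 1495 - 8P; rearranging supply gives Qs = 4P - 665. Without the control the market clears where 1495 - 8P = 4P - 665, i.e. P* = 180 and Q* = 55.
Since 183 > 180, the floor is binding.
At P = 183: Qd = 1495 - 8·183 = 31 and Qs = 4·183 - 665 = 67.
Consumer surplus without the control is ½ · (186.875 - 180) · 55 = 189.0625.
With the floor, consumers buy 31 units at 183, so CS = ½ · (186.875 - 183) · 31 = 60.0625.
Change in consumer surplus = 60.0625 - 189.0625 = -129.

-129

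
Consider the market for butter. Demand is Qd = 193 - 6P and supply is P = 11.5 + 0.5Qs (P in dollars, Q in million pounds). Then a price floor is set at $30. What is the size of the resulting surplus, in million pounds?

Rearranging supply gives Qs = 2P - 23. Setting quantity demanded equal to quantity supplied, 193 - 6P = 2P - 23, gives P* = 27 and Q* = 31.
Because the floor (30) lies above the market-clearing price, it is binding.
At P = 30: Qd = 193 - 6·30 = 13 and Qs = 2·30 - 23 = 37.
Surplus = Qs - Qd = 37 - 13 = 24.

24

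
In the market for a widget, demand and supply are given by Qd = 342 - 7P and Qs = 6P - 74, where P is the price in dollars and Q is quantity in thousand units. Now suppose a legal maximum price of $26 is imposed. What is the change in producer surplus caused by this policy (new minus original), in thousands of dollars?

-600

Setting quantity demanded equal to quantity supplied, 342 - 7P = 6P - 74, gives P* = 32 and Q* = 118.
The ceiling of 26 is below the equilibrium price 32, so it binds.
At P = 26: Qd = 342 - 7·26 = 160 and Qs = 6·26 - 74 = 82.
Producer surplus without the control is ½ · (32 - 37/3) · 118 = 3481/3.
With the ceiling, producers sell 82 units at 26, so PS = ½ · (26 - 37/3) · 82 = 1681/3.
Change in producer surplus = 1681/3 - 3481/3 = -600.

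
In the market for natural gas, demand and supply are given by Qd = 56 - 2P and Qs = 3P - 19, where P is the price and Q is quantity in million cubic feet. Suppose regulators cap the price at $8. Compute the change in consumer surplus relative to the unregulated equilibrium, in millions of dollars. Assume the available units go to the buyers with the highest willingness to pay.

-75.25

Equilibrium: 56 - 2P = 3P - 19, so 75 = 5P and P* = 15, Q* = 26.
The ceiling of 8 is below the equilibrium price 15, so it binds.
At P = 8: Qd = 56 - 2·8 = 40 and Qs = 3·8 - 19 = 5.
Consumer surplus without the control is ½ · (28 - 15) · 26 = 169.
With the ceiling, 5 units are sold at 8 (assume they go to the highest-value buyers). The demand price at Q = 5 is 25.5, so CS = ½ · [(28 - 8) + (25.5 - 8)] · 5 = 93.75.
Change in consumer surplus = 93.75 - 169 = -75.25.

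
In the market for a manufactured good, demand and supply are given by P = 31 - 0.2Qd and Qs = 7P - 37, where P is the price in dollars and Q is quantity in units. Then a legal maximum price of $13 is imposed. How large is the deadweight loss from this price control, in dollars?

Rearranging demand gives Qd = 155 - 5P. Equilibrium: 155 - 5P = 7P - 37, so 192 = 12P and P* = 16, Q* = 75.
Since 13 < 16, the ceiling is binding.
At P = 13: Qd = 155 - 5·13 = 90 and Qs = 7·13 - 37 = 54.
Quantity traded falls to 54. At Q = 54 the demand price is (155 - 54)/5 = 20.2 and the supply price is (37 + 54)/7 = 13.
Deadweight loss = ½ · (20.2 - 13) · (75 - 54) = ½ · 7.2 · 21 = 75.6.

75.6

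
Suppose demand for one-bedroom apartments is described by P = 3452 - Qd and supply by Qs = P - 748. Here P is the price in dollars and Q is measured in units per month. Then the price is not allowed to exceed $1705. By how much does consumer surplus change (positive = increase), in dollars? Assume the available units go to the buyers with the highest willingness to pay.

Rearranging demand gives Qd = 3452 - P. In a free market, 3452 - P = P - 748 gives the equilibrium P* = 2100, Q* = 1352.
Since 1705 < 2100, the ceiling is binding.
At P = 1705: Qd = 3452 - 1705 = 1747 and Qs = 1705 - 748 = 957.
Consumer surplus without the control is ½ · (3452 - 2100) · 1352 = 913952.
With the ceiling, 957 units are sold at 1705 (assume they go to the highest-value buyers). The demand price at Q = 957 is 2495, so CS = ½ · [(3452 - 1705) + (2495 - 1705)] · 957 = 1213954.5.
Change in consumer surplus = 1213954.5 - 913952 = 300002.5.

300002.5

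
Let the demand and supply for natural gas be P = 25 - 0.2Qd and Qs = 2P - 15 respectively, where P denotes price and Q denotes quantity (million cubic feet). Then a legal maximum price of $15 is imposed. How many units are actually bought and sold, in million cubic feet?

15

Rearranging demand gives Qd = 125 - 5P. Equilibrium: 125 - 5P = 2P - 15, so 140 = 7P and P* = 20, Q* = 25.
The ceiling of 15 is below the equilibrium price 20, so it binds.
At P = 15: Qd = 125 - 5·15 = 50 and Qs = 2·15 - 15 = 15.
The quantity actually transacted is the short side, supply: 15.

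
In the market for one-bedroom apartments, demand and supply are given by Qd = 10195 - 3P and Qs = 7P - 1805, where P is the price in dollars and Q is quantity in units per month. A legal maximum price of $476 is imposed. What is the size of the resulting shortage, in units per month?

Without the control the market clears where 10195 - 3P = 7P - 1805, i.e. P* = 1200 and Q* = 6595.
The ceiling of 476 is below the equilibrium price 1200, so it binds.
At P = 476: Qd = 10195 - 3·476 = 8767 and Qs = 7·476 - 1805 = 1527.
Shortage = Qd - Qs = 8767 - 1527 = 7240.

7240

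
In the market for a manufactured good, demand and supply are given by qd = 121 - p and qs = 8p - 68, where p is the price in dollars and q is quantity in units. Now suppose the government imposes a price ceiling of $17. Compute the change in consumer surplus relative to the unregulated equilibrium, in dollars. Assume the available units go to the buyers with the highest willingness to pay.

Equilibrium: 121 - p = 8p - 68, so 189 = 9p and p* = 21, q* = 100.
The ceiling of 17 is below the equilibrium price 21, so it binds.
At p = 17: qd = 121 - 17 = 104 and qs = 8·17 - 68 = 68.
Consumer surplus without the control is ½ · (121 - 21) · 100 = 5000.
With the ceiling, 68 units are sold at 17 (assume they go to the highest-value buyers). The demand price at q = 68 is 53, so CS = ½ · [(121 - 17) + (53 - 17)] · 68 = 4760.
Change in consumer surplus = 4760 - 5000 = -240.

-240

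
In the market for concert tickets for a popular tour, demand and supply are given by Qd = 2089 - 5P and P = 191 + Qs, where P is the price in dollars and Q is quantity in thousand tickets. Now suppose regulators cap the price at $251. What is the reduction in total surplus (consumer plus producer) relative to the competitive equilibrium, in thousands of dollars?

9984.6

Rearranging supply gives Qs = P - 191. Without the control the market clears where 2089 - 5P = P - 191, i.e. P* = 380 and Q* = 189.
Because the ceiling (251) lies below the market-clearing price, it is binding.
At P = 251: Qd = 2089 - 5·251 = 834 and Qs = 251 - 191 = 60.
Quantity traded falls to 60. At Q = 60 the demand price is (2089 - 60)/5 = 405.8 and the supply price is 191 + 60 = 251.
Deadweight loss = ½ · (405.8 - 251) · (189 - 60) = ½ · 154.8 · 129 = 9984.6.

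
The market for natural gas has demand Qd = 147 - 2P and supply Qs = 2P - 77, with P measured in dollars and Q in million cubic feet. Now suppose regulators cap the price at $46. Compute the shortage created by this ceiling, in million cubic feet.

40

Setting quantity demanded equal to quantity supplied, 147 - 2P = 2P - 77, gives P* = 56 and Q* = 35.
Since 46 < 56, the ceiling is binding.
At P = 46: Qd = 147 - 2·46 = 55 and Qs = 2·46 - 77 = 15.
Shortage = Qd - Qs = 55 - 15 = 40.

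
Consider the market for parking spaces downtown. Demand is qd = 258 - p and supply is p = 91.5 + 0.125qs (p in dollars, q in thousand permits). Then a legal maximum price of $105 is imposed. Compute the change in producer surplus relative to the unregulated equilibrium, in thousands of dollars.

-640

Rearranging supply gives qs = 8p - 732. In a free market, 258 - p = 8p - 732 gives the equilibrium p* = 110, q* = 148.
The ceiling of 105 is below the equilibrium price 110, so it binds.
At p = 105: qd = 258 - 105 = 153 and qs = 8·105 - 732 = 108.
Producer surplus without the control is ½ · (110 - 91.5) · 148 = 1369.
With the ceiling, producers sell 108 units at 105, so PS = ½ · (105 - 91.5) · 108 = 729.
Change in producer surplus = 729 - 1369 = -640.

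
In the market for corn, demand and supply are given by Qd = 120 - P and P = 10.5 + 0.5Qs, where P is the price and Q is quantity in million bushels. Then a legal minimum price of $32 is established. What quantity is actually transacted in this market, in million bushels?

73

Rearranging supply gives Qs = 2P - 21. Without the control the market clears where 120 - P = 2P - 21, i.e. P* = 47 and Q* = 73.
The floor of 32 is below the equilibrium price 47, so it is not binding; the market clears at P* = 47, Q* = 73.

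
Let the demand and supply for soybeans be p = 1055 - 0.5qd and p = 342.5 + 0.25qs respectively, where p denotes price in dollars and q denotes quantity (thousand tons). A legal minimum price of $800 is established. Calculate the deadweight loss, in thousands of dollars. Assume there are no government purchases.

Rearranging demand gives qd = 2110 - 2p; rearranging supply gives qs = 4p - 1370. Without the control the market clears where 2110 - 2p = 4p - 1370, i.e. p* = 580 and q* = 950.
Since 800 > 580, the floor is binding.
At p = 800: qd = 2110 - 2·800 = 510 and qs = 4·800 - 1370 = 1830.
Quantity traded falls to 510. At q = 510 the demand price is (2110 - 510)/2 = 800 and the supply price is (1370 + 510)/4 = 470.
Deadweight loss = ½ · (800 - 470) · (950 - 510) = ½ · 330 · 440 = 72600.

72600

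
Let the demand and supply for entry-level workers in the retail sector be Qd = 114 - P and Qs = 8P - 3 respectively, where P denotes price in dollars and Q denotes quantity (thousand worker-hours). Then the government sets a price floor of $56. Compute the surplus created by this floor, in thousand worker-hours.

Without the control the market clears where 114 - P = 8P - 3, i.e. P* = 13 and Q* = 101.
Because the floor (56) lies above the market-clearing price, it is binding.
At P = 56: Qd = 114 - 56 = 58 and Qs = 8·56 - 3 = 445.
Surplus = Qs - Qd = 445 - 58 = 387.

387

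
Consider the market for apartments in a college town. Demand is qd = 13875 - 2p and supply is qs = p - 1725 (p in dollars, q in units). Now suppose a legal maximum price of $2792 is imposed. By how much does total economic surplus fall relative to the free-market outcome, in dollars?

Without the control the market clears where 13875 - 2p = p - 1725, i.e. p* = 5200 and q* = 3475.
The ceiling of 2792 is below the equilibrium price 5200, so it binds.
At p = 2792: qd = 13875 - 2·2792 = 8291 and qs = 2792 - 1725 = 1067.
Quantity traded falls to 1067. At q = 1067 the demand price is (13875 - 1067)/2 = 6404 and the supply price is 1725 + 1067 = 2792.
Deadweight loss = ½ · (6404 - 2792) · (3475 - 1067) = ½ · 3612 · 2408 = 4348848.

4348848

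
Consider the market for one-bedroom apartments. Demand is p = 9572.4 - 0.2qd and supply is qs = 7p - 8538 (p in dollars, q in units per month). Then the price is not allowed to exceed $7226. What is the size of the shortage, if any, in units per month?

0

Rearranging demand gives qd = 47862 - 5p. Equilibrium: 47862 - 5p = 7p - 8538, so 56400 = 12p and p* = 4700, q* = 24362.
Since 7226 is above p* = 4700, the ceiling does not bind and the free-market outcome prevails.
Since the control does not bind, there is no shortage.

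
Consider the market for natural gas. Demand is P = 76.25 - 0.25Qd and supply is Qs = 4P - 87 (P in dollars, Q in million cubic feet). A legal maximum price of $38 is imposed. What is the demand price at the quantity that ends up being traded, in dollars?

Rearranging demand gives Qd = 305 - 4P. Setting quantity demanded equal to quantity supplied, 305 - 4P = 4P - 87, gives P* = 49 and Q* = 109.
The ceiling of 38 is below the equilibrium price 49, so it binds.
At P = 38: Qd = 305 - 4·38 = 153 and Qs = 4·38 - 87 = 65.
Only 65 units reach the market. On the demand curve, the marginal buyer's willingness to pay at Q = 65 is (305 - 65)/4 = 60.

60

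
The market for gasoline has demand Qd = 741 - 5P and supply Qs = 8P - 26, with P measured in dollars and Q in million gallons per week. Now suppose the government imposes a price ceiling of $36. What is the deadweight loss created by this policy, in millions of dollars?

5501.6

Setting quantity demanded equal to quantity supplied, 741 - 5P = 8P - 26, gives P* = 59 and Q* = 446.
Because the ceiling (36) lies below the market-clearing price, it is binding.
At P = 36: Qd = 741 - 5·36 = 561 and Qs = 8·36 - 26 = 262.
Quantity traded falls to 262. At Q = 262 the demand price is (741 - 262)/5 = 95.8 and the supply price is (26 + 262)/8 = 36.
Deadweight loss = ½ · (95.8 - 36) · (446 - 262) = ½ · 59.8 · 184 = 5501.6.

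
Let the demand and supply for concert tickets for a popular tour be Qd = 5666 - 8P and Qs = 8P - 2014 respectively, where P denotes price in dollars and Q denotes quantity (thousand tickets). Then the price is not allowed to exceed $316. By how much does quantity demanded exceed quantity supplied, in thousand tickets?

2624

Without the control the market clears where 5666 - 8P = 8P - 2014, i.e. P* = 480 and Q* = 1826.
Since 316 < 480, the ceiling is binding.
At P = 316: Qd = 5666 - 8·316 = 3138 and Qs = 8·316 - 2014 = 514.
Shortage = Qd - Qs = 3138 - 514 = 2624.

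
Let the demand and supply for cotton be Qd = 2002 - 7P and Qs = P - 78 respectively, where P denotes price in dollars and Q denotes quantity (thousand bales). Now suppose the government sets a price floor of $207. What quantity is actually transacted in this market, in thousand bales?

182

Without the control the market clears where 2002 - 7P = P - 78, i.e. P* = 260 and Q* = 182.
Since 207 is below P* = 260, the floor does not bind and the free-market outcome prevails.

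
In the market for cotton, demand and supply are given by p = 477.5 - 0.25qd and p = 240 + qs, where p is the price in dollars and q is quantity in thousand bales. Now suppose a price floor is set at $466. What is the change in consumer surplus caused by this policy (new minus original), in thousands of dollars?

Rearranging demand gives qd = 1910 - 4p; rearranging supply gives qs = p - 240. Equilibrium: 1910 - 4p = p - 240, so 2150 = 5p and p* = 430, q* = 190.
The floor of 466 is above the equilibrium price 430, so it binds.
At p = 466: qd = 1910 - 4·466 = 46 and qs = 466 - 240 = 226.
Consumer surplus without the control is ½ · (477.5 - 430) · 190 = 4512.5.
With the floor, consumers buy 46 units at 466, so CS = ½ · (477.5 - 466) · 46 = 264.5.
Change in consumer surplus = 264.5 - 4512.5 = -4248.

-4248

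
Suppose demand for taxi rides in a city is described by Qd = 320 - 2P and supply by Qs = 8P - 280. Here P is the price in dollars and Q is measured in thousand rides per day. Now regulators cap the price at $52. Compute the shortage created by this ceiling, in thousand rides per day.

80

Without the control the market clears where 320 - 2P = 8P - 280, i.e. P* = 60 and Q* = 200.
Since 52 < 60, the ceiling is binding.
At P = 52: Qd = 320 - 2·52 = 216 and Qs = 8·52 - 280 = 136.
Shortage = Qd - Qs = 216 - 136 = 80.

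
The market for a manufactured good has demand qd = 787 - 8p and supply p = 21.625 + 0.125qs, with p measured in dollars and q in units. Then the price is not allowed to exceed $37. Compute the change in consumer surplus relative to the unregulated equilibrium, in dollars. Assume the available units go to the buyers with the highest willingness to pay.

Rearranging supply gives qs = 8p - 173. Setting quantity demanded equal to quantity supplied, 787 - 8p = 8p - 173, gives p* = 60 and q* = 307.
Since 37 < 60, the ceiling is binding.
At p = 37: qd = 787 - 8·37 = 491 and qs = 8·37 - 173 = 123.
Consumer surplus without the control is ½ · (98.375 - 60) · 307 = 5890.5625.
With the ceiling, 123 units are sold at 37 (assume they go to the highest-value buyers). The demand price at q = 123 is 83, so CS = ½ · [(98.375 - 37) + (83 - 37)] · 123 = 6603.5625.
Change in consumer surplus = 6603.5625 - 5890.5625 = 713.

713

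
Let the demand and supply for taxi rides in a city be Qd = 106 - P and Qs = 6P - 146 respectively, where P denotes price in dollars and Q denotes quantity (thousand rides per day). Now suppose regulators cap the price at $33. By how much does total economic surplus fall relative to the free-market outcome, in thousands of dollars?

189

Equilibrium: 106 - P = 6P - 146, so 252 = 7P and P* = 36, Q* = 70.
The ceiling of 33 is below the equilibrium price 36, so it binds.
At P = 33: Qd = 106 - 33 = 73 and Qs = 6·33 - 146 = 52.
Quantity traded falls to 52. At Q = 52 the demand price is 106 - 52 = 54 and the supply price is (146 + 52)/6 = 33.
Deadweight loss = ½ · (54 - 33) · (70 - 52) = ½ · 21 · 18 = 189.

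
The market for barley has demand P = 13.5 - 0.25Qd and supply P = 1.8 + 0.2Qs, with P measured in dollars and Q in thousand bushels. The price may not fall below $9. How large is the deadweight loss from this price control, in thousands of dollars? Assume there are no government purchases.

14.4

Rearranging demand gives Qd = 54 - 4P; rearranging supply gives Qs = 5P - 9. Equilibrium: 54 - 4P = 5P - 9, so 63 = 9P and P* = 7, Q* = 26.
The floor of 9 is above the equilibrium price 7, so it binds.
At P = 9: Qd = 54 - 4·9 = 18 and Qs = 5·9 - 9 = 36.
Quantity traded falls to 18. At Q = 18 the demand price is (54 - 18)/4 = 9 and the supply price is (9 + 18)/5 = 5.4.
Deadweight loss = ½ · (9 - 5.4) · (26 - 18) = ½ · 3.6 · 8 = 14.4.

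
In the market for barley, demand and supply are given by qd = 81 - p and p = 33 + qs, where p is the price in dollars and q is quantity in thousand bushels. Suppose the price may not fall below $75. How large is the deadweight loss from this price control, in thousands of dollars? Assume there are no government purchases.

324

Rearranging supply gives qs = p - 33. Equilibrium: 81 - p = p - 33, so 114 = 2p and p* = 57, q* = 24.
Because the floor (75) lies above the market-clearing price, it is binding.
At p = 75: qd = 81 - 75 = 6 and qs = 75 - 33 = 42.
Quantity traded falls to 6. At q = 6 the demand price is 81 - 6 = 75 and the supply price is 33 + 6 = 39.
Deadweight loss = ½ · (75 - 39) · (24 - 6) = ½ · 36 · 18 = 324.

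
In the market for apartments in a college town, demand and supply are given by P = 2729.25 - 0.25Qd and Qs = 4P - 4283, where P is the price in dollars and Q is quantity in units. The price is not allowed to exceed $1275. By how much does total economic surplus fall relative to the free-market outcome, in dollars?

1562500

Rearranging demand gives Qd = 10917 - 4P. In a free market, 10917 - 4P = 4P - 4283 gives the equilibrium P* = 1900, Q* = 3317.
Since 1275 < 1900, the ceiling is binding.
At P = 1275: Qd = 10917 - 4·1275 = 5817 and Qs = 4·1275 - 4283 = 817.
Quantity traded falls to 817. At Q = 817 the demand price is (10917 - 817)/4 = 2525 and the supply price is (4283 + 817)/4 = 1275.
Deadweight loss = ½ · (2525 - 1275) · (3317 - 817) = ½ · 1250 · 2500 = 1562500.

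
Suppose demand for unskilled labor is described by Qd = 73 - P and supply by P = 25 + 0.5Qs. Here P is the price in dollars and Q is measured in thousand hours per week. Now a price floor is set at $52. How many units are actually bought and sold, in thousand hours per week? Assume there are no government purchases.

Rearranging supply gives Qs = 2P - 50. In a free market, 73 - P = 2P - 50 gives the equilibrium P* = 41, Q* = 32.
The floor of 52 is above the equilibrium price 41, so it binds.
At P = 52: Qd = 73 - 52 = 21 and Qs = 2·52 - 50 = 54.
The quantity actually transacted is the short side, demand: 21.

21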